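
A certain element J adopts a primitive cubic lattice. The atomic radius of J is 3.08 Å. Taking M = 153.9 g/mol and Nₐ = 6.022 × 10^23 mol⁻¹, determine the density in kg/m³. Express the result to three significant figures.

In a simple cubic lattice, atoms touch along the cell edge, so a = 2r, giving a = 6.160 Å = 6.160 × 10^-8 cm.
With Z = 1, ρ = Z·M/(N_A·a³) = 1 × 153.9 / (6.022 × 10²³ × 2.337 × 10^-22) = 1.093 g/cm³ = 1090 kg/m³.

1090 kg/m³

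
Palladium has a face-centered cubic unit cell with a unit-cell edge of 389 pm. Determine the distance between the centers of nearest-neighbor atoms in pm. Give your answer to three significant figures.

275 pm

In an FCC structure, atoms touch along the face diagonal, so √2·a = 4r; the nearest-neighbor distance equals 2r = 0.7071·a.
d = 0.7071 × 389 = 275 pm.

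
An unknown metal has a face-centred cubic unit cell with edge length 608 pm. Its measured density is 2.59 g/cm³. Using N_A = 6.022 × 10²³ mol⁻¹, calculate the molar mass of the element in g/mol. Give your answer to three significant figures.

87.6 g/mol

An FCC cell has Z = 4 atoms; a = 6.080 × 10^-8 cm.
M = ρ·N_A·a³/Z = 2.59 × 6.022 × 10²³ × 2.248 × 10^-22 / 4 = 87.6 g/mol.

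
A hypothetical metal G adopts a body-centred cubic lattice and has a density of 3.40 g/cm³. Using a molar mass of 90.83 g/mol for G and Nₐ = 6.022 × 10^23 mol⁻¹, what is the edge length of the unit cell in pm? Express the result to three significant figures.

446 pm

With Z = 2 atoms per BCC cell, a³ = Z·M/(N_A·ρ) = 2 × 90.83 / (6.022 × 10²³ × 3.400 g/cm³) = 8.872 × 10^-23 cm³.
a = (8.872 × 10^-23)^(1/3) = 4.460 × 10^-8 cm = 446 pm.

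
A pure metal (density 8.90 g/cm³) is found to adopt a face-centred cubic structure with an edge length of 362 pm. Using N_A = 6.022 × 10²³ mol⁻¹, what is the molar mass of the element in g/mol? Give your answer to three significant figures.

63.6 g/mol

An FCC cell has Z = 4 atoms; a = 3.620 × 10^-8 cm.
M = ρ·N_A·a³/Z = 8.90 × 6.022 × 10²³ × 4.744 × 10^-23 / 4 = 63.6 g/mol.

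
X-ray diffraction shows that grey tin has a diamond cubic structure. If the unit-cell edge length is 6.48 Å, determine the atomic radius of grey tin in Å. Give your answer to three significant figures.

1.40 Å

In a diamond cubic lattice, nearest neighbors lie along the body diagonal with √3·a = 8r.
r = √3·a/8 = 1.7321 × 6.48 / 8 = 1.40 Å.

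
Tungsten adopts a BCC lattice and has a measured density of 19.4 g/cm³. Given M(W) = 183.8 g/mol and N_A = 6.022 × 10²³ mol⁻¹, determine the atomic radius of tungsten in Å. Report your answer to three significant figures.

1.37 Å

For a BCC cell (Z = 2), a³ = Z·M/(N_A·ρ) = 2 × 183.8 / (6.022 × 10²³ × 19.40) = 3.147 × 10^-23 cm³, so a = 3.157 × 10^-8 cm = 3.157 Å.
Atoms touch along the body diagonal, so √3·a = 4r, so r = 0.4330 × a = 1.37 Å.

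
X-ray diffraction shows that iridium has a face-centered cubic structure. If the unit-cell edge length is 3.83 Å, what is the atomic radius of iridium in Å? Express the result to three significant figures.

In an FCC lattice, atoms touch along the face diagonal, so √2·a = 4r.
r = √2·a/4 = 1.4142 × 3.83 / 4 = 1.35 Å.

1.35 Å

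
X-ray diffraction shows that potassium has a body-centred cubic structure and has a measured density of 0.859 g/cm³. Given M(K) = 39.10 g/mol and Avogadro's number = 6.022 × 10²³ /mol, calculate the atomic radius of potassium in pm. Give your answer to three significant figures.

231 pm

For a BCC cell (Z = 2), a³ = Z·M/(N_A·ρ) = 2 × 39.10 / (6.022 × 10²³ × 0.8590) = 1.512 × 10^-22 cm³, so a = 5.327 × 10^-8 cm = 532.7 pm.
Atoms touch along the body diagonal, so √3·a = 4r, so r = 0.4330 × a = 231 pm.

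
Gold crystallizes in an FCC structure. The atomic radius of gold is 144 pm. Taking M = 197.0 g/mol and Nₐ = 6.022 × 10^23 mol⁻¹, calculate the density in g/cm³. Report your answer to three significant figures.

In an FCC lattice, atoms touch along the face diagonal, so √2·a = 4r, giving a = 407.3 pm = 4.073 × 10^-8 cm.
With Z = 4, ρ = Z·M/(N_A·a³) = 4 × 197.0 / (6.022 × 10²³ × 6.757 × 10^-23) = 19.37 g/cm³.

19.4 g/cm³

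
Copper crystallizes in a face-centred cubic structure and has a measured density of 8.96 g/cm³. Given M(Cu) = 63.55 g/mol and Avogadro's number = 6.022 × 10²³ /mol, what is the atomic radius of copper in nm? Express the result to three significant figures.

0.128 nm

For an FCC cell (Z = 4), a³ = Z·M/(N_A·ρ) = 4 × 63.55 / (6.022 × 10²³ × 8.960) = 4.711 × 10^-23 cm³, so a = 3.612 × 10^-8 cm = 0.3612 nm.
Atoms touch along the face diagonal, so √2·a = 4r, so r = 0.3536 × a = 0.128 nm.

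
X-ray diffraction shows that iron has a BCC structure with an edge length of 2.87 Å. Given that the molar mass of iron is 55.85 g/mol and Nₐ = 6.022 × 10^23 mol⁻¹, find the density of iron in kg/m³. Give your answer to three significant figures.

A BCC unit cell contains Z = 2 atoms.
Cell volume: a³ = (2.87 Å)³ = (2.870 × 10^-8 cm)³ = 2.364 × 10^-23 cm³.
ρ = Z·M/(N_A·a³) = 2 × 55.85 / (6.022 × 10²³ × 2.364 × 10^-23) = 7.846 g/cm³ = 7850 kg/m³.

7850 kg/m³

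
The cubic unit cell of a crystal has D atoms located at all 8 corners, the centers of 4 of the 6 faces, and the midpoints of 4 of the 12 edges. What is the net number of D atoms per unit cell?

4

Corner atoms are shared by 8 cells (1/8 each), face atoms by 2 (1/2 each), edge atoms by 4 (1/4 each).
Net atoms = 8 × 1/8 + 4 × 1/2 + 4 × 1/4 = 1 + 2 + 1 = 4.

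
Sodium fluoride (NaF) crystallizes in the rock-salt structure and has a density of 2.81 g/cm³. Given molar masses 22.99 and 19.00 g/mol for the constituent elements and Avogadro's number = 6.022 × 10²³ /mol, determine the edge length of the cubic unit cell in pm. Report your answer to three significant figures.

463 pm

M(NaF) = 41.99 g/mol; Z = 4 formula units per cell.
a³ = Z·M/(N_A·ρ) = 4 × 41.99 / (6.022 × 10²³ × 2.81) = 9.926 × 10^-23 cm³, so a = 4.630 × 10^-8 cm = 463 pm.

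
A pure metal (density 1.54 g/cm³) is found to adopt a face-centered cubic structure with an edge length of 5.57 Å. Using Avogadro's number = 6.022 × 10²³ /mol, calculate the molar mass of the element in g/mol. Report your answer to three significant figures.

40.1 g/mol

An FCC cell has Z = 4 atoms; a = 5.570 × 10^-8 cm.
M = ρ·N_A·a³/Z = 1.54 × 6.022 × 10²³ × 1.728 × 10^-22 / 4 = 40.1 g/mol.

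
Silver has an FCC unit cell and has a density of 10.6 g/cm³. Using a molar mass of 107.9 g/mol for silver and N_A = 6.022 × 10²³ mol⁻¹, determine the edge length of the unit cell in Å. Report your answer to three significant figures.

4.07 Å

With Z = 4 atoms per FCC cell, a³ = Z·M/(N_A·ρ) = 4 × 107.9 / (6.022 × 10²³ × 10.60 g/cm³) = 6.761 × 10^-23 cm³.
a = (6.761 × 10^-23)^(1/3) = 4.074 × 10^-8 cm = 4.07 Å.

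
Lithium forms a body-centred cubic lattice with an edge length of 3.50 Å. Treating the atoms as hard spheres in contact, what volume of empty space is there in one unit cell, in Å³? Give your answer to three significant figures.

In a BCC lattice atoms touch along the body diagonal, so √3·a = 4r, so r = 0.4330a = 1.516 Å.
V_cell = a³ = 42.88 Å³; V_atoms = 2 × (4/3)πr³ = 29.16 Å³.
Empty space = 42.88 − 29.16 = 13.7 Å³.

13.7 Å³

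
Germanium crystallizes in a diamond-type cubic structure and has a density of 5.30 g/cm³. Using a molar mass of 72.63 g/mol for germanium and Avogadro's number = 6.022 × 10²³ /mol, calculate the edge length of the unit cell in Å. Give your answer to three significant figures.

With Z = 8 atoms per diamond cubic cell, a³ = Z·M/(N_A·ρ) = 8 × 72.63 / (6.022 × 10²³ × 5.300 g/cm³) = 1.820 × 10^-22 cm³.
a = (1.820 × 10^-22)^(1/3) = 5.668 × 10^-8 cm = 5.67 Å.

5.67 Å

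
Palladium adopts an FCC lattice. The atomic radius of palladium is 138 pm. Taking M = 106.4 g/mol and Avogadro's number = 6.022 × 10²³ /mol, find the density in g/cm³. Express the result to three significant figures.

In an FCC lattice, atoms touch along the face diagonal, so √2·a = 4r, giving a = 390.3 pm = 3.903 × 10^-8 cm.
With Z = 4, ρ = Z·M/(N_A·a³) = 4 × 106.4 / (6.022 × 10²³ × 5.947 × 10^-23) = 11.88 g/cm³.

11.9 g/cm³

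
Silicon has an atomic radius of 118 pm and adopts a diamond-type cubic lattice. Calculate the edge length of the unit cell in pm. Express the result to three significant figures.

545 pm

In a diamond cubic lattice, nearest neighbors lie along the body diagonal with √3·a = 8r.
a = 8r/√3 = 8 × 118 / 1.7321 = 545 pm.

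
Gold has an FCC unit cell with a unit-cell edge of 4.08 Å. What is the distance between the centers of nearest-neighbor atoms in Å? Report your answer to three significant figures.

2.88 Å

In an FCC structure, atoms touch along the face diagonal, so √2·a = 4r; the nearest-neighbor distance equals 2r = 0.7071·a.
d = 0.7071 × 4.08 = 2.88 Å.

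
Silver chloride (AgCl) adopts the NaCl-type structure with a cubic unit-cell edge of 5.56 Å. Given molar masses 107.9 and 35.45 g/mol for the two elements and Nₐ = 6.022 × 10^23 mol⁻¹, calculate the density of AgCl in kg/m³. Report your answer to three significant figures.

The NaCl-type structure contains Z = 4 formula units per cell; M(AgCl) = 107.9 + 35.45 = 143.35 g/mol.
a³ = (5.560 × 10^-8 cm)³ = 1.719 × 10^-22 cm³.
ρ = 4 × 143.35 / (6.022 × 10²³ × 1.719 × 10^-22) = 5.540 g/cm³ = 5540 kg/m³.

5540 kg/m³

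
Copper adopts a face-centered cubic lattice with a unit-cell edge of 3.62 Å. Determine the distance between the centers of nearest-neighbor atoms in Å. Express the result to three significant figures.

2.56 Å

In an FCC structure, atoms touch along the face diagonal, so √2·a = 4r; the nearest-neighbor distance equals 2r = 0.7071·a.
d = 0.7071 × 3.62 = 2.56 Å.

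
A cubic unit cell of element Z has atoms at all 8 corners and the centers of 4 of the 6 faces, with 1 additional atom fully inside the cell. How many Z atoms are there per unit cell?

Corner atoms are shared by 8 cells (1/8 each), face atoms by 2 (1/2 each), interior atoms are unshared.
Net atoms = 8 × 1/8 + 4 × 1/2 + 1 = 1 + 2 + 1 = 4.

4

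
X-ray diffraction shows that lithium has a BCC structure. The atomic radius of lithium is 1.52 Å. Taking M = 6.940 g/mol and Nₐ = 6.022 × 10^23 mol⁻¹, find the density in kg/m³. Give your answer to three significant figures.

In a BCC lattice, atoms touch along the body diagonal, so √3·a = 4r, giving a = 3.510 Å = 3.510 × 10^-8 cm.
With Z = 2, ρ = Z·M/(N_A·a³) = 2 × 6.940 / (6.022 × 10²³ × 4.325 × 10^-23) = 0.5329 g/cm³ = 533 kg/m³.

533 kg/m³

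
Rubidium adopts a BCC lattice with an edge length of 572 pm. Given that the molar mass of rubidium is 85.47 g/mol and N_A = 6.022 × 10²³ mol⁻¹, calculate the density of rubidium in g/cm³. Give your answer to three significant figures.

1.52 g/cm³

A BCC unit cell contains Z = 2 atoms.
Cell volume: a³ = (572 pm)³ = (5.720 × 10^-8 cm)³ = 1.871 × 10^-22 cm³.
ρ = Z·M/(N_A·a³) = 2 × 85.47 / (6.022 × 10²³ × 1.871 × 10^-22) = 1.517 g/cm³.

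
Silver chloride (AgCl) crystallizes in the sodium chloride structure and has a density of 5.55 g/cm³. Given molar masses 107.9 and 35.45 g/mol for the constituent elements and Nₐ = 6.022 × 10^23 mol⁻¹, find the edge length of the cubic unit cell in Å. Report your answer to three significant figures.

M(AgCl) = 143.35 g/mol; Z = 4 formula units per cell.
a³ = Z·M/(N_A·ρ) = 4 × 143.35 / (6.022 × 10²³ × 5.55) = 1.716 × 10^-22 cm³, so a = 5.557 × 10^-8 cm = 5.56 Å.

5.56 Å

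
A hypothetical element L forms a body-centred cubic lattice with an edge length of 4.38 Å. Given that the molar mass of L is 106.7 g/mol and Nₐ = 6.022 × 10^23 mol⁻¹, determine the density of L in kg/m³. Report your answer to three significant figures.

A BCC unit cell contains Z = 2 atoms.
Cell volume: a³ = (4.38 Å)³ = (4.380 × 10^-8 cm)³ = 8.403 × 10^-23 cm³.
ρ = Z·M/(N_A·a³) = 2 × 106.7 / (6.022 × 10²³ × 8.403 × 10^-23) = 4.217 g/cm³ = 4220 kg/m³.

4220 kg/m³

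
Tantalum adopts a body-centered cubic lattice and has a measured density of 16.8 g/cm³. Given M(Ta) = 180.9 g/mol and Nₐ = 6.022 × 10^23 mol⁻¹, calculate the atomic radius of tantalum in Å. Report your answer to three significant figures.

1.43 Å

For a BCC cell (Z = 2), a³ = Z·M/(N_A·ρ) = 2 × 180.9 / (6.022 × 10²³ × 16.80) = 3.576 × 10^-23 cm³, so a = 3.295 × 10^-8 cm = 3.295 Å.
Atoms touch along the body diagonal, so √3·a = 4r, so r = 0.4330 × a = 1.43 Å.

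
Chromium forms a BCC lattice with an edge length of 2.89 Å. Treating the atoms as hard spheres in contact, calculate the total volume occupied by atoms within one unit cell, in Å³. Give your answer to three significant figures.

16.4 Å³

In a BCC lattice atoms touch along the body diagonal, so √3·a = 4r, so r = 0.4330a = 1.251 Å.
V_atoms = Z × (4/3)πr³ = 2 × (4/3)π × (1.251)³ = 16.4 Å³.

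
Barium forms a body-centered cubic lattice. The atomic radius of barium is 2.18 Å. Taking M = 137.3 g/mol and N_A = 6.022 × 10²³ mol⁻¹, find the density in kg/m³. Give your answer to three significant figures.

In a BCC lattice, atoms touch along the body diagonal, so √3·a = 4r, giving a = 5.034 Å = 5.034 × 10^-8 cm.
With Z = 2, ρ = Z·M/(N_A·a³) = 2 × 137.3 / (6.022 × 10²³ × 1.276 × 10^-22) = 3.573 g/cm³ = 3570 kg/m³.

3570 kg/m³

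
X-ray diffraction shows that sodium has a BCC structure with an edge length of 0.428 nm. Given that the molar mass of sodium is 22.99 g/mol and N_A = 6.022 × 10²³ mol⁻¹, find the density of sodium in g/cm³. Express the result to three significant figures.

0.974 g/cm³

A BCC unit cell contains Z = 2 atoms.
Cell volume: a³ = (0.428 nm)³ = (4.280 × 10^-8 cm)³ = 7.840 × 10^-23 cm³.
ρ = Z·M/(N_A·a³) = 2 × 22.99 / (6.022 × 10²³ × 7.840 × 10^-23) = 0.9739 g/cm³.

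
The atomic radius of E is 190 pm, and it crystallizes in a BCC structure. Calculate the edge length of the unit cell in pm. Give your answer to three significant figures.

In a BCC lattice, atoms touch along the body diagonal, so √3·a = 4r.
a = 4r/√3 = 4 × 190 / 1.7321 = 439 pm.

439 pm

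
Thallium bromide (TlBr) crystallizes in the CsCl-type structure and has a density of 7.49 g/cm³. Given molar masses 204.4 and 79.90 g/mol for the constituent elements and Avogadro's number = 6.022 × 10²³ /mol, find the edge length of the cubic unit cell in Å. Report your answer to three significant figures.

M(TlBr) = 284.3 g/mol; Z = 1 formula unit per cell.
a³ = Z·M/(N_A·ρ) = 1 × 284.3 / (6.022 × 10²³ × 7.49) = 6.303 × 10^-23 cm³, so a = 3.980 × 10^-8 cm = 3.98 Å.

3.98 Å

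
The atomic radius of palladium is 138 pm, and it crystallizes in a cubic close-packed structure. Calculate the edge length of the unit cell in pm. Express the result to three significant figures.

390 pm

In an FCC lattice, atoms touch along the face diagonal, so √2·a = 4r.
a = 4r/√2 = 4 × 138 / 1.4142 = 390 pm.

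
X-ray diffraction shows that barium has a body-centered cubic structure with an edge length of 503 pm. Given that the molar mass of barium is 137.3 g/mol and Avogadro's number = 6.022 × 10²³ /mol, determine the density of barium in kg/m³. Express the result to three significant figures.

3580 kg/m³

A BCC unit cell contains Z = 2 atoms.
Cell volume: a³ = (503 pm)³ = (5.030 × 10^-8 cm)³ = 1.273 × 10^-22 cm³.
ρ = Z·M/(N_A·a³) = 2 × 137.3 / (6.022 × 10²³ × 1.273 × 10^-22) = 3.583 g/cm³ = 3580 kg/m³.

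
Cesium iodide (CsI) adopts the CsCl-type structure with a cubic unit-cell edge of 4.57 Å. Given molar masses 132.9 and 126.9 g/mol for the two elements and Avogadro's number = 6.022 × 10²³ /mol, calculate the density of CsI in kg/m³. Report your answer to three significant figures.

4520 kg/m³

The CsCl-type structure contains Z = 1 formula unit per cell; M(CsI) = 132.9 + 126.9 = 259.8 g/mol.
a³ = (4.570 × 10^-8 cm)³ = 9.544 × 10^-23 cm³.
ρ = 1 × 259.8 / (6.022 × 10²³ × 9.544 × 10^-23) = 4.520 g/cm³ = 4520 kg/m³.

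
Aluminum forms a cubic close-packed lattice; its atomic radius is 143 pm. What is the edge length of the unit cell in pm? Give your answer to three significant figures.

404 pm

In an FCC lattice, atoms touch along the face diagonal, so √2·a = 4r.
a = 4r/√2 = 4 × 143 / 1.4142 = 404 pm.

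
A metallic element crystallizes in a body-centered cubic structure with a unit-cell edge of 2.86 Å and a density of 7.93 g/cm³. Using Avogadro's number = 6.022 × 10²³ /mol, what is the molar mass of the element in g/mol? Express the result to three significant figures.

55.9 g/mol

A BCC cell has Z = 2 atoms; a = 2.860 × 10^-8 cm.
M = ρ·N_A·a³/Z = 7.93 × 6.022 × 10²³ × 2.339 × 10^-23 / 2 = 55.9 g/mol.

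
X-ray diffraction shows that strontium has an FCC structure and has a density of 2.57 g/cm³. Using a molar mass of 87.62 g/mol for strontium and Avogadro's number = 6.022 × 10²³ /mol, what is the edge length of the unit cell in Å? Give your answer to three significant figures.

With Z = 4 atoms per FCC cell, a³ = Z·M/(N_A·ρ) = 4 × 87.62 / (6.022 × 10²³ × 2.570 g/cm³) = 2.265 × 10^-22 cm³.
a = (2.265 × 10^-22)^(1/3) = 6.095 × 10^-8 cm = 6.10 Å.

6.10 Å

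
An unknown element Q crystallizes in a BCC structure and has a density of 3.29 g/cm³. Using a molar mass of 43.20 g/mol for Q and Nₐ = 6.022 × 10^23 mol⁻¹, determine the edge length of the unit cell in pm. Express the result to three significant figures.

With Z = 2 atoms per BCC cell, a³ = Z·M/(N_A·ρ) = 2 × 43.20 / (6.022 × 10²³ × 3.290 g/cm³) = 4.361 × 10^-23 cm³.
a = (4.361 × 10^-23)^(1/3) = 3.520 × 10^-8 cm = 352 pm.

352 pm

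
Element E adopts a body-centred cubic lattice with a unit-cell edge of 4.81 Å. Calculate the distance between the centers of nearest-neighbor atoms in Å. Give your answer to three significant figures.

In a BCC structure, atoms touch along the body diagonal, so √3·a = 4r; the nearest-neighbor distance equals 2r = 0.8660·a.
d = 0.8660 × 4.81 = 4.17 Å.

4.17 Å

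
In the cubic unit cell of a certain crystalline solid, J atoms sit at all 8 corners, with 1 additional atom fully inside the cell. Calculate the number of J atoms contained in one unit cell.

2

Corner atoms are shared by 8 cells (1/8 each), interior atoms are unshared.
Net atoms = 8 × 1/8 + 1 = 1 + 1 = 2.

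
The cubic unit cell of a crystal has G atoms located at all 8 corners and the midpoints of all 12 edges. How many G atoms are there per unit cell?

4

Corner atoms are shared by 8 cells (1/8 each), edge atoms by 4 (1/4 each).
Net atoms = 8 × 1/8 + 12 × 1/4 = 1 + 3 = 4.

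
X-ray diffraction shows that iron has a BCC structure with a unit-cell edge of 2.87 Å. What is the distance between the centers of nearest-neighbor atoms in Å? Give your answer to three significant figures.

In a BCC structure, atoms touch along the body diagonal, so √3·a = 4r; the nearest-neighbor distance equals 2r = 0.8660·a.
d = 0.8660 × 2.87 = 2.49 Å.

2.49 Å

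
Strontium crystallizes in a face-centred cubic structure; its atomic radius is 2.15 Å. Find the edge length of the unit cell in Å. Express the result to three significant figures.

6.08 Å

In an FCC lattice, atoms touch along the face diagonal, so √2·a = 4r.
a = 4r/√2 = 4 × 2.15 / 1.4142 = 6.08 Å.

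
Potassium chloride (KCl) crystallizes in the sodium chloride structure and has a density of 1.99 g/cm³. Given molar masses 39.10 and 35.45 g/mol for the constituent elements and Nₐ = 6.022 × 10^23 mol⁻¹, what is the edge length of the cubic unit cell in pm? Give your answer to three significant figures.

629 pm

M(KCl) = 74.55 g/mol; Z = 4 formula units per cell.
a³ = Z·M/(N_A·ρ) = 4 × 74.55 / (6.022 × 10²³ × 1.99) = 2.488 × 10^-22 cm³, so a = 6.290 × 10^-8 cm = 629 pm.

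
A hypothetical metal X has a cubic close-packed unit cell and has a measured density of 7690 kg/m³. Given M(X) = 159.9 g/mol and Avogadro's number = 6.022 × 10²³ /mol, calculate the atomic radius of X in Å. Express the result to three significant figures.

For an FCC cell (Z = 4), a³ = Z·M/(N_A·ρ) = 4 × 159.9 / (6.022 × 10²³ × 7.690) = 1.381 × 10^-22 cm³, so a = 5.169 × 10^-8 cm = 5.169 Å.
Atoms touch along the face diagonal, so √2·a = 4r, so r = 0.3536 × a = 1.83 Å.

1.83 Å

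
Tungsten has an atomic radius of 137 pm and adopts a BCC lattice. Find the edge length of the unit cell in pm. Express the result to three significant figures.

In a BCC lattice, atoms touch along the body diagonal, so √3·a = 4r.
a = 4r/√3 = 4 × 137 / 1.7321 = 316 pm.

316 pm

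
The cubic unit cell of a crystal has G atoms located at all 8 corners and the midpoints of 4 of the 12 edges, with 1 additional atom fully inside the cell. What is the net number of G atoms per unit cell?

Corner atoms are shared by 8 cells (1/8 each), edge atoms by 4 (1/4 each), interior atoms are unshared.
Net atoms = 8 × 1/8 + 4 × 1/4 + 1 = 1 + 1 + 1 = 3.

3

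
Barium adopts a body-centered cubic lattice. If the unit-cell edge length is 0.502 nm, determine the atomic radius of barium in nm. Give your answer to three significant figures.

In a BCC lattice, atoms touch along the body diagonal, so √3·a = 4r.
r = √3·a/4 = 1.7321 × 0.502 / 4 = 0.217 nm.

0.217 nm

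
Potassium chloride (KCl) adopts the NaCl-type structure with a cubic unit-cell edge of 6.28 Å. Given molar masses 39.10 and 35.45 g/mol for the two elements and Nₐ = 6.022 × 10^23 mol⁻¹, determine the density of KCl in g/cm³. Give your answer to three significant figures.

2.00 g/cm³

The NaCl-type structure contains Z = 4 formula units per cell; M(KCl) = 39.10 + 35.45 = 74.55 g/mol.
a³ = (6.280 × 10^-8 cm)³ = 2.477 × 10^-22 cm³.
ρ = 4 × 74.55 / (6.022 × 10²³ × 2.477 × 10^-22) = 1.999 g/cm³.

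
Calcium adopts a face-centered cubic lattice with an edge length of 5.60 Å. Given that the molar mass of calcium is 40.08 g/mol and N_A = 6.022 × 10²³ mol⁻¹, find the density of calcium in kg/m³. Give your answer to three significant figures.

1520 kg/m³

An FCC unit cell contains Z = 4 atoms.
Cell volume: a³ = (5.60 Å)³ = (5.600 × 10^-8 cm)³ = 1.756 × 10^-22 cm³.
ρ = Z·M/(N_A·a³) = 4 × 40.08 / (6.022 × 10²³ × 1.756 × 10^-22) = 1.516 g/cm³ = 1520 kg/m³.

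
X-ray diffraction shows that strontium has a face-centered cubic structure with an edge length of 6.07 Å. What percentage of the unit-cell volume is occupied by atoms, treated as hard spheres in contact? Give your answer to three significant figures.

74.0%

In an FCC lattice atoms touch along the face diagonal, so √2·a = 4r, so r = 0.3536a = 2.146 Å.
Packing fraction = Z·(4/3)πr³ / a³ = 4 × (4/3)π × (2.146)³ / (6.07)³ = 0.7405 = 74.0%.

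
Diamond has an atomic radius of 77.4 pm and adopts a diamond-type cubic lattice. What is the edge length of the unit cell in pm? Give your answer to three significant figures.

In a diamond cubic lattice, nearest neighbors lie along the body diagonal with √3·a = 8r.
a = 8r/√3 = 8 × 77.4 / 1.7321 = 357 pm.

357 pm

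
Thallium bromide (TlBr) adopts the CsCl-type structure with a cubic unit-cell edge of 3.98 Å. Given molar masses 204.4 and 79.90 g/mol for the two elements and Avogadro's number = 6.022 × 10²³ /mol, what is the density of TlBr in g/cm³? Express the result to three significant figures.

7.49 g/cm³

The CsCl-type structure contains Z = 1 formula unit per cell; M(TlBr) = 204.4 + 79.90 = 284.3 g/mol.
a³ = (3.980 × 10^-8 cm)³ = 6.304 × 10^-23 cm³.
ρ = 1 × 284.3 / (6.022 × 10²³ × 6.304 × 10^-23) = 7.488 g/cm³.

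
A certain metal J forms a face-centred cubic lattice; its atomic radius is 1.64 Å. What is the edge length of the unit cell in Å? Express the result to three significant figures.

4.64 Å

In an FCC lattice, atoms touch along the face diagonal, so √2·a = 4r.
a = 4r/√2 = 4 × 1.64 / 1.4142 = 4.64 Å.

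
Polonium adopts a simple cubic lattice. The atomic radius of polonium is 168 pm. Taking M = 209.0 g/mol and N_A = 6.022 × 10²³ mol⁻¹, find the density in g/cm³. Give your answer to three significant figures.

In a simple cubic lattice, atoms touch along the cell edge, so a = 2r, giving a = 336.0 pm = 3.360 × 10^-8 cm.
With Z = 1, ρ = Z·M/(N_A·a³) = 1 × 209.0 / (6.022 × 10²³ × 3.793 × 10^-23) = 9.149 g/cm³.

9.15 g/cm³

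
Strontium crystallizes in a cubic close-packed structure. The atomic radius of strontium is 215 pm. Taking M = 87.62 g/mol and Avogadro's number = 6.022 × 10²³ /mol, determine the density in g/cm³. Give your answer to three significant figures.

In an FCC lattice, atoms touch along the face diagonal, so √2·a = 4r, giving a = 608.1 pm = 6.081 × 10^-8 cm.
With Z = 4, ρ = Z·M/(N_A·a³) = 4 × 87.62 / (6.022 × 10²³ × 2.249 × 10^-22) = 2.588 g/cm³.

2.59 g/cm³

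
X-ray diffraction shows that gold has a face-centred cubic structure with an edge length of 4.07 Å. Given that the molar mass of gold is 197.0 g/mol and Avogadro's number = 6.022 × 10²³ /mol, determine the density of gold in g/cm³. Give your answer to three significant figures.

19.4 g/cm³

An FCC unit cell contains Z = 4 atoms.
Cell volume: a³ = (4.07 Å)³ = (4.070 × 10^-8 cm)³ = 6.742 × 10^-23 cm³.
ρ = Z·M/(N_A·a³) = 4 × 197.0 / (6.022 × 10²³ × 6.742 × 10^-23) = 19.41 g/cm³.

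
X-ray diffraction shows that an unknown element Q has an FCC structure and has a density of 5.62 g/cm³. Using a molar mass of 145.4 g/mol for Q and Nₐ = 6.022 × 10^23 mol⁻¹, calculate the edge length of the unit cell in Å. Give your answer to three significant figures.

5.56 Å

With Z = 4 atoms per FCC cell, a³ = Z·M/(N_A·ρ) = 4 × 145.4 / (6.022 × 10²³ × 5.620 g/cm³) = 1.718 × 10^-22 cm³.
a = (1.718 × 10^-22)^(1/3) = 5.560 × 10^-8 cm = 5.56 Å.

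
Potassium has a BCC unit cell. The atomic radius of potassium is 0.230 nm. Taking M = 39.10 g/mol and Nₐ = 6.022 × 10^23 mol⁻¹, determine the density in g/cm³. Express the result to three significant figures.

0.867 g/cm³

In a BCC lattice, atoms touch along the body diagonal, so √3·a = 4r, giving a = 0.5312 nm = 5.312 × 10^-8 cm.
With Z = 2, ρ = Z·M/(N_A·a³) = 2 × 39.10 / (6.022 × 10²³ × 1.499 × 10^-22) = 0.8665 g/cm³.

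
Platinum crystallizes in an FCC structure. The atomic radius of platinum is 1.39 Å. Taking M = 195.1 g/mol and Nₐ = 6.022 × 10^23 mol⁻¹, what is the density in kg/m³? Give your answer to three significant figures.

21300 kg/m³

In an FCC lattice, atoms touch along the face diagonal, so √2·a = 4r, giving a = 3.932 Å = 3.932 × 10^-8 cm.
With Z = 4, ρ = Z·M/(N_A·a³) = 4 × 195.1 / (6.022 × 10²³ × 6.077 × 10^-23) = 21.33 g/cm³ = 21300 kg/m³.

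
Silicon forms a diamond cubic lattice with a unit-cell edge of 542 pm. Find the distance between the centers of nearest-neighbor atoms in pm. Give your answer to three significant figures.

235 pm

In a diamond cubic structure, nearest neighbors lie along the body diagonal with √3·a = 8r; the nearest-neighbor distance equals 2r = 0.4330·a.
d = 0.4330 × 542 = 235 pm.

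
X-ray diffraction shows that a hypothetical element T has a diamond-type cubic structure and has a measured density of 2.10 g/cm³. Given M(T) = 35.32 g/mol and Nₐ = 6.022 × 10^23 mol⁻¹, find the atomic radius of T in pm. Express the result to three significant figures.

131 pm

For a diamond cubic cell (Z = 8), a³ = Z·M/(N_A·ρ) = 8 × 35.32 / (6.022 × 10²³ × 2.100) = 2.234 × 10^-22 cm³, so a = 6.068 × 10^-8 cm = 606.8 pm.
Nearest neighbors lie along the body diagonal with √3·a = 8r, so r = 0.2165 × a = 131 pm.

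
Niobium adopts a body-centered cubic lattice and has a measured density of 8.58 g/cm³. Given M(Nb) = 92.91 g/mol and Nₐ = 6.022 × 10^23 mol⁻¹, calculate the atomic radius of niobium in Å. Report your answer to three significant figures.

1.43 Å

For a BCC cell (Z = 2), a³ = Z·M/(N_A·ρ) = 2 × 92.91 / (6.022 × 10²³ × 8.580) = 3.596 × 10^-23 cm³, so a = 3.301 × 10^-8 cm = 3.301 Å.
Atoms touch along the body diagonal, so √3·a = 4r, so r = 0.4330 × a = 1.43 Å.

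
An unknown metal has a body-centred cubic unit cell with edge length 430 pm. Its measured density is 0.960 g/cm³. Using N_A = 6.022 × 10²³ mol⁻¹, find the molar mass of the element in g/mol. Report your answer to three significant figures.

23.0 g/mol

A BCC cell has Z = 2 atoms; a = 4.300 × 10^-8 cm.
M = ρ·N_A·a³/Z = 0.960 × 6.022 × 10²³ × 7.951 × 10^-23 / 2 = 23.0 g/mol.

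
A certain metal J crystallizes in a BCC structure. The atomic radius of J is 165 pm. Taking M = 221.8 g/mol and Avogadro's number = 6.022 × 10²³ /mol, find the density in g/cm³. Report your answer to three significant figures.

In a BCC lattice, atoms touch along the body diagonal, so √3·a = 4r, giving a = 381.1 pm = 3.811 × 10^-8 cm.
With Z = 2, ρ = Z·M/(N_A·a³) = 2 × 221.8 / (6.022 × 10²³ × 5.533 × 10^-23) = 13.31 g/cm³.

13.3 g/cm³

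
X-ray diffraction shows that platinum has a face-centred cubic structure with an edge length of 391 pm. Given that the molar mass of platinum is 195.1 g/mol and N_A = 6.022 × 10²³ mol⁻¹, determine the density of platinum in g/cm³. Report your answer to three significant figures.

An FCC unit cell contains Z = 4 atoms.
Cell volume: a³ = (391 pm)³ = (3.910 × 10^-8 cm)³ = 5.978 × 10^-23 cm³.
ρ = Z·M/(N_A·a³) = 4 × 195.1 / (6.022 × 10²³ × 5.978 × 10^-23) = 21.68 g/cm³.

21.7 g/cm³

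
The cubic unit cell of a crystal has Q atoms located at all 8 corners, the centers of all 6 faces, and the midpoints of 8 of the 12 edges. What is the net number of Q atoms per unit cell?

6

Corner atoms are shared by 8 cells (1/8 each), face atoms by 2 (1/2 each), edge atoms by 4 (1/4 each).
Net atoms = 8 × 1/8 + 6 × 1/2 + 8 × 1/4 = 1 + 3 + 2 = 6.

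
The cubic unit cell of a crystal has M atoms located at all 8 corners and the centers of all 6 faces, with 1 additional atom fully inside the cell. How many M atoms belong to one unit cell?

Corner atoms are shared by 8 cells (1/8 each), face atoms by 2 (1/2 each), interior atoms are unshared.
Net atoms = 8 × 1/8 + 6 × 1/2 + 1 = 1 + 3 + 1 = 5.

5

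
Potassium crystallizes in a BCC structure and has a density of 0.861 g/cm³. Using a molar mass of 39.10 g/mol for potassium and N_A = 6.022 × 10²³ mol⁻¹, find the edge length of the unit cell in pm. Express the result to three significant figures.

532 pm

With Z = 2 atoms per BCC cell, a³ = Z·M/(N_A·ρ) = 2 × 39.10 / (6.022 × 10²³ × 0.8610 g/cm³) = 1.508 × 10^-22 cm³.
a = (1.508 × 10^-22)^(1/3) = 5.323 × 10^-8 cm = 532 pm.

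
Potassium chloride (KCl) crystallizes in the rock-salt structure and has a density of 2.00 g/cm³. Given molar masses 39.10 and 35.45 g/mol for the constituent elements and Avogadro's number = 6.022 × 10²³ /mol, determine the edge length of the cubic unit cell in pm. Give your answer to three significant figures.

628 pm

M(KCl) = 74.55 g/mol; Z = 4 formula units per cell.
a³ = Z·M/(N_A·ρ) = 4 × 74.55 / (6.022 × 10²³ × 2.00) = 2.476 × 10^-22 cm³, so a = 6.279 × 10^-8 cm = 628 pm.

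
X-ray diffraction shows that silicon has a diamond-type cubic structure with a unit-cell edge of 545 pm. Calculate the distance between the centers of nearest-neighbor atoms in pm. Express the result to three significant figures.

236 pm

In a diamond cubic structure, nearest neighbors lie along the body diagonal with √3·a = 8r; the nearest-neighbor distance equals 2r = 0.4330·a.
d = 0.4330 × 545 = 236 pm.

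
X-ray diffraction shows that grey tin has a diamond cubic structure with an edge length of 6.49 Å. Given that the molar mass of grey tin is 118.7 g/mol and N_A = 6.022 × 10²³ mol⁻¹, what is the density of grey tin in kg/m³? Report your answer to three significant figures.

A diamond cubic unit cell contains Z = 8 atoms.
Cell volume: a³ = (6.49 Å)³ = (6.490 × 10^-8 cm)³ = 2.734 × 10^-22 cm³.
ρ = Z·M/(N_A·a³) = 8 × 118.7 / (6.022 × 10²³ × 2.734 × 10^-22) = 5.769 g/cm³ = 5770 kg/m³.

5770 kg/m³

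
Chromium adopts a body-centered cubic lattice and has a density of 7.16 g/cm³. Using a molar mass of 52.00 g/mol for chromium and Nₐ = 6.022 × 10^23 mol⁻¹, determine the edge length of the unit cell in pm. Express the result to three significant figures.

289 pm

With Z = 2 atoms per BCC cell, a³ = Z·M/(N_A·ρ) = 2 × 52.00 / (6.022 × 10²³ × 7.160 g/cm³) = 2.412 × 10^-23 cm³.
a = (2.412 × 10^-23)^(1/3) = 2.889 × 10^-8 cm = 289 pm.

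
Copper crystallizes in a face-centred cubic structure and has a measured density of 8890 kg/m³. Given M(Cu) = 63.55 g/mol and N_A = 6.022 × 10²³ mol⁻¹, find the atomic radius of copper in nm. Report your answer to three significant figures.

0.128 nm

For an FCC cell (Z = 4), a³ = Z·M/(N_A·ρ) = 4 × 63.55 / (6.022 × 10²³ × 8.890) = 4.748 × 10^-23 cm³, so a = 3.621 × 10^-8 cm = 0.3621 nm.
Atoms touch along the face diagonal, so √2·a = 4r, so r = 0.3536 × a = 0.128 nm.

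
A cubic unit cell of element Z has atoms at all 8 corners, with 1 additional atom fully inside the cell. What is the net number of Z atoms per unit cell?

2

Corner atoms are shared by 8 cells (1/8 each), interior atoms are unshared.
Net atoms = 8 × 1/8 + 1 = 1 + 1 = 2.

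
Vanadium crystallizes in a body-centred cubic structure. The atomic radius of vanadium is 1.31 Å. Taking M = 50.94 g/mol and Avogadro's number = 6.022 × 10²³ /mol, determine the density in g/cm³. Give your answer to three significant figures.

In a BCC lattice, atoms touch along the body diagonal, so √3·a = 4r, giving a = 3.025 Å = 3.025 × 10^-8 cm.
With Z = 2, ρ = Z·M/(N_A·a³) = 2 × 50.94 / (6.022 × 10²³ × 2.769 × 10^-23) = 6.110 g/cm³.

6.11 g/cm³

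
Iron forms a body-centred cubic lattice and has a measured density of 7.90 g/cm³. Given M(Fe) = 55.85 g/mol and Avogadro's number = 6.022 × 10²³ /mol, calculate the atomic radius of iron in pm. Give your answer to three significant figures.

124 pm

For a BCC cell (Z = 2), a³ = Z·M/(N_A·ρ) = 2 × 55.85 / (6.022 × 10²³ × 7.900) = 2.348 × 10^-23 cm³, so a = 2.863 × 10^-8 cm = 286.3 pm.
Atoms touch along the body diagonal, so √3·a = 4r, so r = 0.4330 × a = 124 pm.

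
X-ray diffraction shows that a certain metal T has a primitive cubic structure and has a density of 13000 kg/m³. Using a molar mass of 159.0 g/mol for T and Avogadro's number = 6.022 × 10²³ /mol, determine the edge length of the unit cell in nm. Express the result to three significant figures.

0.273 nm

With Z = 1 atom per simple cubic cell, a³ = Z·M/(N_A·ρ) = 1 × 159.0 / (6.022 × 10²³ × 13.00 g/cm³) = 2.031 × 10^-23 cm³.
a = (2.031 × 10^-23)^(1/3) = 2.728 × 10^-8 cm = 0.273 nm.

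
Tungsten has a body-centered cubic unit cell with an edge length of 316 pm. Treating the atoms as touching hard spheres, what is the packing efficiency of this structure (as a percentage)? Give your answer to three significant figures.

In a BCC lattice atoms touch along the body diagonal, so √3·a = 4r, so r = 0.4330a = 136.8 pm.
Packing fraction = Z·(4/3)πr³ / a³ = 2 × (4/3)π × (136.8)³ / (316)³ = 0.6802 = 68.0%.

68.0%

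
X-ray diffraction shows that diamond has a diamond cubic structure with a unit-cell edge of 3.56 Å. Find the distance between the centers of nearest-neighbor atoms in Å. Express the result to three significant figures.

In a diamond cubic structure, nearest neighbors lie along the body diagonal with √3·a = 8r; the nearest-neighbor distance equals 2r = 0.4330·a.
d = 0.4330 × 3.56 = 1.54 Å.

1.54 Å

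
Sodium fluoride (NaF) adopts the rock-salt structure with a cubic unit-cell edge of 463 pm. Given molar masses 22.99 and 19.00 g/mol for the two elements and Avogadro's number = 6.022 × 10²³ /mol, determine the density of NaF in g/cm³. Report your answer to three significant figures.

The rock-salt structure contains Z = 4 formula units per cell; M(NaF) = 22.99 + 19.00 = 41.99 g/mol.
a³ = (4.630 × 10^-8 cm)³ = 9.925 × 10^-23 cm³.
ρ = 4 × 41.99 / (6.022 × 10²³ × 9.925 × 10^-23) = 2.810 g/cm³.

2.81 g/cm³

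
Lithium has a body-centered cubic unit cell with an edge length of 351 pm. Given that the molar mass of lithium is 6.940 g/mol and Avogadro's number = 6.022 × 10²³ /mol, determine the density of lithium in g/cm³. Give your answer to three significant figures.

0.533 g/cm³

A BCC unit cell contains Z = 2 atoms.
Cell volume: a³ = (351 pm)³ = (3.510 × 10^-8 cm)³ = 4.324 × 10^-23 cm³.
ρ = Z·M/(N_A·a³) = 2 × 6.940 / (6.022 × 10²³ × 4.324 × 10^-23) = 0.5330 g/cm³.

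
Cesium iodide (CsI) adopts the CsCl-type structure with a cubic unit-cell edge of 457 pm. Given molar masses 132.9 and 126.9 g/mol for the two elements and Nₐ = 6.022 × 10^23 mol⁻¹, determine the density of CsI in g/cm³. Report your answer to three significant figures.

4.52 g/cm³

The CsCl-type structure contains Z = 1 formula unit per cell; M(CsI) = 132.9 + 126.9 = 259.8 g/mol.
a³ = (4.570 × 10^-8 cm)³ = 9.544 × 10^-23 cm³.
ρ = 1 × 259.8 / (6.022 × 10²³ × 9.544 × 10^-23) = 4.520 g/cm³.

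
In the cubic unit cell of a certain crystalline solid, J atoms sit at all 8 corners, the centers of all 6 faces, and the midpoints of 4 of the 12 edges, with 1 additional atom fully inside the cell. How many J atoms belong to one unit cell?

6

Corner atoms are shared by 8 cells (1/8 each), face atoms by 2 (1/2 each), edge atoms by 4 (1/4 each), interior atoms are unshared.
Net atoms = 8 × 1/8 + 6 × 1/2 + 4 × 1/4 + 1 = 1 + 3 + 1 + 1 = 6.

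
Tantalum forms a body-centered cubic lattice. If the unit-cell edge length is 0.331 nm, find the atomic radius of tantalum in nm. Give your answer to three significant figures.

0.143 nm

In a BCC lattice, atoms touch along the body diagonal, so √3·a = 4r.
r = √3·a/4 = 1.7321 × 0.331 / 4 = 0.143 nm.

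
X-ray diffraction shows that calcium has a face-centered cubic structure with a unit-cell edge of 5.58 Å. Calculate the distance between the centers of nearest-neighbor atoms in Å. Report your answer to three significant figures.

3.95 Å

In an FCC structure, atoms touch along the face diagonal, so √2·a = 4r; the nearest-neighbor distance equals 2r = 0.7071·a.
d = 0.7071 × 5.58 = 3.95 Å.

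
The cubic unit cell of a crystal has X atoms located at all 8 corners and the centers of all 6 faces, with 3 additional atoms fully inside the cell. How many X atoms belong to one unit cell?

7

Corner atoms are shared by 8 cells (1/8 each), face atoms by 2 (1/2 each), interior atoms are unshared.
Net atoms = 8 × 1/8 + 6 × 1/2 + 3 = 1 + 3 + 3 = 7.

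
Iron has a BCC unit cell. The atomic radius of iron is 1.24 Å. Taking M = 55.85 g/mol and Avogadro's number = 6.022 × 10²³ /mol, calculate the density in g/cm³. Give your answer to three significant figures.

7.90 g/cm³

In a BCC lattice, atoms touch along the body diagonal, so √3·a = 4r, giving a = 2.864 Å = 2.864 × 10^-8 cm.
With Z = 2, ρ = Z·M/(N_A·a³) = 2 × 55.85 / (6.022 × 10²³ × 2.348 × 10^-23) = 7.899 g/cm³.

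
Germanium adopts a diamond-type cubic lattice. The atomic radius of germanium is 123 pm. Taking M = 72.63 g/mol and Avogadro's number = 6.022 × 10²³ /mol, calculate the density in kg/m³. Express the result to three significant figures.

5260 kg/m³

In a diamond cubic lattice, nearest neighbors lie along the body diagonal with √3·a = 8r, giving a = 568.1 pm = 5.681 × 10^-8 cm.
With Z = 8, ρ = Z·M/(N_A·a³) = 8 × 72.63 / (6.022 × 10²³ × 1.834 × 10^-22) = 5.262 g/cm³ = 5260 kg/m³.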